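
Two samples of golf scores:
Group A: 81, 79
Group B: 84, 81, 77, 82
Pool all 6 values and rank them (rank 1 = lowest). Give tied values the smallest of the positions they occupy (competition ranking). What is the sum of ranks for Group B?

15

Sorted (ascending): 77, 79, 81, 81, 82, 84
The 2 values of 81 occupy positions 3–4 → each gets rank 3.
Group B values → pooled ranks: 84→6, 81→3, 77→1, 82→5
Rank sum = 6 + 3 + 1 + 5 = 15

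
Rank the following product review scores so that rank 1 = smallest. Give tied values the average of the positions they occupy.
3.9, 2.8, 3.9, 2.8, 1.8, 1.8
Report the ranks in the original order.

5.5, 3.5, 5.5, 3.5, 1.5, 1.5

Sorted (ascending): 1.8, 1.8, 2.8, 2.8, 3.9, 3.9
The 2 values of 1.8 occupy positions 1–2 → average rank (1+2)/2 = 1.5.
The 2 values of 2.8 occupy positions 3–4 → average rank (3+4)/2 = 3.5.
The 2 values of 3.9 occupy positions 5–6 → average rank (5+6)/2 = 5.5.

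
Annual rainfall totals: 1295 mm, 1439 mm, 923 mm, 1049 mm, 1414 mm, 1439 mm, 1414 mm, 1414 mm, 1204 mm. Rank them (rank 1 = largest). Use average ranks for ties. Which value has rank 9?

923

Sorted (descending): 1439, 1439, 1414, 1414, 1414, 1295, 1204, 1049, 923
The 2 values of 1439 occupy positions 1–2 → average rank (1+2)/2 = 1.5.
The 3 values of 1414 occupy positions 3–5 → average rank 4.
Rank 9 → value 923.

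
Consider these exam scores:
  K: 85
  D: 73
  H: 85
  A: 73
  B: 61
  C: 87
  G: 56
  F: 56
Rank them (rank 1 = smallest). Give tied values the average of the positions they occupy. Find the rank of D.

Sorted (ascending): 56, 56, 61, 73, 73, 85, 85, 87
The 2 values of 56 occupy positions 1–2 → average rank (1+2)/2 = 1.5.
The 2 values of 73 occupy positions 4–5 → average rank (4+5)/2 = 4.5.
The 2 values of 85 occupy positions 6–7 → average rank (6+7)/2 = 6.5.
D has value 73 → rank 4.5.

4.5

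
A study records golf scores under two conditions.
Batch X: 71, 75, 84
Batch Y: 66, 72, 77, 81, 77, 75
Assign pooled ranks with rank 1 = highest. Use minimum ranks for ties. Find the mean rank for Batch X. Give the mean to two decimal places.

4.67

Sorted (descending): 84, 81, 77, 77, 75, 75, 72, 71, 66
The 2 values of 77 occupy positions 3–4 → each gets rank 3.
The 2 values of 75 occupy positions 5–6 → each gets rank 5.
Batch X values → pooled ranks: 71→8, 75→5, 84→1
Mean rank = (8 + 5 + 1) / 3 = 4.67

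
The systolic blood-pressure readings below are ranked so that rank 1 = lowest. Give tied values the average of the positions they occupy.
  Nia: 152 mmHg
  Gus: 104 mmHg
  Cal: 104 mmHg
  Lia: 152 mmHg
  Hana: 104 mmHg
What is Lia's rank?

Sorted (ascending): 104, 104, 104, 152, 152
The 3 values of 104 occupy positions 1–3 → average rank 2.
The 2 values of 152 occupy positions 4–5 → average rank (4+5)/2 = 4.5.
Lia has value 152 mmHg → rank 4.5.

4.5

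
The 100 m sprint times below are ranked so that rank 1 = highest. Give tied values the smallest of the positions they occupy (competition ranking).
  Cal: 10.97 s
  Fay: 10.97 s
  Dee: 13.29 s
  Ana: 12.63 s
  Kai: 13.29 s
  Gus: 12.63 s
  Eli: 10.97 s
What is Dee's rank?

Sorted (descending): 13.29, 13.29, 12.63, 12.63, 10.97, 10.97, 10.97
The 2 values of 13.29 occupy positions 1–2 → each gets rank 1.
The 2 values of 12.63 occupy positions 3–4 → each gets rank 3.
The 3 values of 10.97 occupy positions 5–7 → each gets rank 5.
Dee has value 13.29 s → rank 1.

1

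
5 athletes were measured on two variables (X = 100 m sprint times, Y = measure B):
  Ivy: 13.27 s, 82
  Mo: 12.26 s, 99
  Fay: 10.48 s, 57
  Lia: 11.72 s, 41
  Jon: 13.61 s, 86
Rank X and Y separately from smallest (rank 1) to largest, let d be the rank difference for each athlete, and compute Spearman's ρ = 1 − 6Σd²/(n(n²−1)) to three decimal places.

0.600

Ranks of variable 1: 4, 3, 1, 2, 5
Ranks of variable 2: 3, 5, 2, 1, 4
d = r₁ − r₂: 1, -2, -1, 1, 1
d²: 1, 4, 1, 1, 1; Σd² = 8
ρ = 1 − 6·8/(5·24) = 1 − 48/120 = 0.600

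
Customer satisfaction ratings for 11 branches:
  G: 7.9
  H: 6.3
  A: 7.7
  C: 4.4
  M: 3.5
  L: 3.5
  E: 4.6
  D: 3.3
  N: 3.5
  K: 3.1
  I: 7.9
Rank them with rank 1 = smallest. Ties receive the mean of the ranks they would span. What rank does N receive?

Sorted (ascending): 3.1, 3.3, 3.5, 3.5, 3.5, 4.4, 4.6, 6.3, 7.7, 7.9, 7.9
The 3 values of 3.5 occupy positions 3–5 → average rank 4.
The 2 values of 7.9 occupy positions 10–11 → average rank (10+11)/2 = 10.5.
N has value 3.5 → rank 4.

4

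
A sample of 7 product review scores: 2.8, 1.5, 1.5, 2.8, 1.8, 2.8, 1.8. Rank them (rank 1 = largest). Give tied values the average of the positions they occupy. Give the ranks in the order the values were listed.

Sorted (descending): 2.8, 2.8, 2.8, 1.8, 1.8, 1.5, 1.5
The 3 values of 2.8 occupy positions 1–3 → average rank 2.
The 2 values of 1.8 occupy positions 4–5 → average rank (4+5)/2 = 4.5.
The 2 values of 1.5 occupy positions 6–7 → average rank (6+7)/2 = 6.5.

2, 6.5, 6.5, 2, 4.5, 2, 4.5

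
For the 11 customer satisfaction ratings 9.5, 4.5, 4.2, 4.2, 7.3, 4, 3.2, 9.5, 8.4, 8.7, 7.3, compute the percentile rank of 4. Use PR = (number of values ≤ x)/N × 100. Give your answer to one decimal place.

N = 11.
Strictly below 4: 1. Equal to 4: 1.
PR = 2/11 × 100 = 18.2

18.2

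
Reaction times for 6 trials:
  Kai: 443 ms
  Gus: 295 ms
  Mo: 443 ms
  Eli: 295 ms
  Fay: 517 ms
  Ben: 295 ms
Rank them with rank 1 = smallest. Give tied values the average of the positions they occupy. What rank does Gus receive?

Sorted (ascending): 295, 295, 295, 443, 443, 517
The 3 values of 295 occupy positions 1–3 → average rank 2.
The 2 values of 443 occupy positions 4–5 → average rank (4+5)/2 = 4.5.
Gus has value 295 ms → rank 2.

2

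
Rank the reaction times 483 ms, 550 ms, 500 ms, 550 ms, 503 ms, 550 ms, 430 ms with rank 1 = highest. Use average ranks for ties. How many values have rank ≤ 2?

3

Sorted (descending): 550, 550, 550, 503, 500, 483, 430
The 3 values of 550 occupy positions 1–3 → average rank 2.
Ranks ≤ 2: {2, 2, 2} → 3 values.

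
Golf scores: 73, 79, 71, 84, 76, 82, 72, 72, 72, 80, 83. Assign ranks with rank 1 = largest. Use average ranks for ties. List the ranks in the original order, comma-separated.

7, 5, 11, 1, 6, 3, 9, 9, 9, 4, 2

Sorted (descending): 84, 83, 82, 80, 79, 76, 73, 72, 72, 72, 71
The 3 values of 72 occupy positions 8–10 → average rank 9.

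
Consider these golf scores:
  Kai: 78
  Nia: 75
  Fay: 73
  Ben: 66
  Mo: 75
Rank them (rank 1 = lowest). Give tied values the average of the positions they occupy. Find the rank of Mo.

3.5

Sorted (ascending): 66, 73, 75, 75, 78
The 2 values of 75 occupy positions 3–4 → average rank (3+4)/2 = 3.5.
Mo has value 75 → rank 3.5.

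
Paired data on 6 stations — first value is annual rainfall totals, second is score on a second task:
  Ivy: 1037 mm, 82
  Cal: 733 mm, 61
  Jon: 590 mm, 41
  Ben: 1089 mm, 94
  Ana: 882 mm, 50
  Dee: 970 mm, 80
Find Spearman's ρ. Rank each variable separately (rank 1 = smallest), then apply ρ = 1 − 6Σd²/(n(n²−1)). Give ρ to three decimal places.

Ranks of variable 1: 5, 2, 1, 6, 3, 4
Ranks of variable 2: 5, 3, 1, 6, 2, 4
d = r₁ − r₂: 0, -1, 0, 0, 1, 0
d²: 0, 1, 0, 0, 1, 0; Σd² = 2
ρ = 1 − 6·2/(6·35) = 1 − 12/210 = 0.943

0.943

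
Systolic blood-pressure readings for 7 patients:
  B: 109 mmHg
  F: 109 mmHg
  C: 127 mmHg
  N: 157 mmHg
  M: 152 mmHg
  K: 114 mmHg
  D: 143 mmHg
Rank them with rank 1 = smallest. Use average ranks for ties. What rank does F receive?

1.5

Sorted (ascending): 109, 109, 114, 127, 143, 152, 157
The 2 values of 109 occupy positions 1–2 → average rank (1+2)/2 = 1.5.
F has value 109 mmHg → rank 1.5.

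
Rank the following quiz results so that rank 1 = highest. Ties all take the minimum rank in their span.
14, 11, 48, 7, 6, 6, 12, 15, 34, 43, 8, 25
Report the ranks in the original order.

Sorted (descending): 48, 43, 34, 25, 15, 14, 12, 11, 8, 7, 6, 6
The 2 values of 6 occupy positions 11–12 → each gets rank 11.

6, 8, 1, 10, 11, 11, 7, 5, 3, 2, 9, 4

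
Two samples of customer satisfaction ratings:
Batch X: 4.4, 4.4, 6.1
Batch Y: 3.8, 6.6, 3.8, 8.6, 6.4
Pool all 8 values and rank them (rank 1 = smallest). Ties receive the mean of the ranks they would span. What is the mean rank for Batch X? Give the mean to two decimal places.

4.00

Sorted (ascending): 3.8, 3.8, 4.4, 4.4, 6.1, 6.4, 6.6, 8.6
The 2 values of 3.8 occupy positions 1–2 → average rank (1+2)/2 = 1.5.
The 2 values of 4.4 occupy positions 3–4 → average rank (3+4)/2 = 3.5.
Batch X values → pooled ranks: 4.4→3.5, 4.4→3.5, 6.1→5
Mean rank = (3.5 + 3.5 + 5) / 3 = 4.00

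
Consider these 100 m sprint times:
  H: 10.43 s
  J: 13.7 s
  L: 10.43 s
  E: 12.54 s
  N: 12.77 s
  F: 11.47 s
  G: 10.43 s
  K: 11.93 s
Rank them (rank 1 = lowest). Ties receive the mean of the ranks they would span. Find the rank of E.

6

Sorted (ascending): 10.43, 10.43, 10.43, 11.47, 11.93, 12.54, 12.77, 13.7
The 3 values of 10.43 occupy positions 1–3 → average rank 2.
E has value 12.54 s → rank 6.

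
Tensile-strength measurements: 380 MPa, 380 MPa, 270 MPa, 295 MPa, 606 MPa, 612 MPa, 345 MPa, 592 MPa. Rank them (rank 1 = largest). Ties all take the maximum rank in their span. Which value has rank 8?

Sorted (descending): 612, 606, 592, 380, 380, 345, 295, 270
The 2 values of 380 occupy positions 4–5 → each gets rank 5.
Rank 8 → value 270.

270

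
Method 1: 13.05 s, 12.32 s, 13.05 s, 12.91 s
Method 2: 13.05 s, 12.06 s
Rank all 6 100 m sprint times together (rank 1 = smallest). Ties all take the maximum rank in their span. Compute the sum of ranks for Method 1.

Sorted (ascending): 12.06, 12.32, 12.91, 13.05, 13.05, 13.05
The 3 values of 13.05 occupy positions 4–6 → each gets rank 6.
Method 1 values → pooled ranks: 13.05→6, 12.32→2, 13.05→6, 12.91→3
Rank sum = 6 + 2 + 6 + 3 = 17

17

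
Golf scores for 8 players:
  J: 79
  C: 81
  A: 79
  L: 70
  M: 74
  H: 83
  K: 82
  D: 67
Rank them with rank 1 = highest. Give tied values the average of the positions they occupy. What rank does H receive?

Sorted (descending): 83, 82, 81, 79, 79, 74, 70, 67
The 2 values of 79 occupy positions 4–5 → average rank (4+5)/2 = 4.5.
H has value 83 → rank 1.

1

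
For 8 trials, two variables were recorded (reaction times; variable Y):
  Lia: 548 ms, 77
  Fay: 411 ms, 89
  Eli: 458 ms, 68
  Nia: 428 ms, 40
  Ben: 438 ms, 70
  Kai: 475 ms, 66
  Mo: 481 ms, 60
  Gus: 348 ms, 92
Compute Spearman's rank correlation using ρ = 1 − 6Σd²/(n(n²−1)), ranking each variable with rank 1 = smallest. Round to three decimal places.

-0.405

Ranks of variable 1: 8, 2, 5, 3, 4, 6, 7, 1
Ranks of variable 2: 6, 7, 4, 1, 5, 3, 2, 8
d = r₁ − r₂: 2, -5, 1, 2, -1, 3, 5, -7
d²: 4, 25, 1, 4, 1, 9, 25, 49; Σd² = 118
ρ = 1 − 6·118/(8·63) = 1 − 708/504 = -0.405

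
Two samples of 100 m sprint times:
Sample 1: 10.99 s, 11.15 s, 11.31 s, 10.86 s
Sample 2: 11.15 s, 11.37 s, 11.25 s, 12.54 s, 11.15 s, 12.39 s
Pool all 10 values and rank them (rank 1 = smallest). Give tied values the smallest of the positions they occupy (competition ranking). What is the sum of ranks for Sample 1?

13

Sorted (ascending): 10.86, 10.99, 11.15, 11.15, 11.15, 11.25, 11.31, 11.37, 12.39, 12.54
The 3 values of 11.15 occupy positions 3–5 → each gets rank 3.
Sample 1 values → pooled ranks: 10.99→2, 11.15→3, 11.31→7, 10.86→1
Rank sum = 2 + 3 + 7 + 1 = 13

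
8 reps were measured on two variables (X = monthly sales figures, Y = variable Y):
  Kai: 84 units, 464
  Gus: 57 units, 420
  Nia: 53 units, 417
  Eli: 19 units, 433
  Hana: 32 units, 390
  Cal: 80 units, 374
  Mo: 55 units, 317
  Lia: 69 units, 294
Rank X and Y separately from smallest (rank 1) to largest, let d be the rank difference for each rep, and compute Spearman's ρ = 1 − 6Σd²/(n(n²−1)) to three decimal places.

-0.071

Ranks of variable 1: 8, 5, 3, 1, 2, 7, 4, 6
Ranks of variable 2: 8, 6, 5, 7, 4, 3, 2, 1
d = r₁ − r₂: 0, -1, -2, -6, -2, 4, 2, 5
d²: 0, 1, 4, 36, 4, 16, 4, 25; Σd² = 90
ρ = 1 − 6·90/(8·63) = 1 − 540/504 = -0.071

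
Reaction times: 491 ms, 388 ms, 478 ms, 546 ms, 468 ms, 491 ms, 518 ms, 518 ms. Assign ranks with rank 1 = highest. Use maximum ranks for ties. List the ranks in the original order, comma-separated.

5, 8, 6, 1, 7, 5, 3, 3

Sorted (descending): 546, 518, 518, 491, 491, 478, 468, 388
The 2 values of 518 occupy positions 2–3 → each gets rank 3.
The 2 values of 491 occupy positions 4–5 → each gets rank 5.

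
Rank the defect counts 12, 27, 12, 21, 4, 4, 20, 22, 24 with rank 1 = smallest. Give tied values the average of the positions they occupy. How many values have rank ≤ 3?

Sorted (ascending): 4, 4, 12, 12, 20, 21, 22, 24, 27
The 2 values of 4 occupy positions 1–2 → average rank (1+2)/2 = 1.5.
The 2 values of 12 occupy positions 3–4 → average rank (3+4)/2 = 3.5.
Ranks ≤ 3: {1.5, 1.5} → 2 values.

2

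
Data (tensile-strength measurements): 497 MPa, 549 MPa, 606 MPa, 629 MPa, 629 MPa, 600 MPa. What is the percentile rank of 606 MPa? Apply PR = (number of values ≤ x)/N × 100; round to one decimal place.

N = 6.
Strictly below 606: 3. Equal to 606: 1.
PR = 4/6 × 100 = 66.7

66.7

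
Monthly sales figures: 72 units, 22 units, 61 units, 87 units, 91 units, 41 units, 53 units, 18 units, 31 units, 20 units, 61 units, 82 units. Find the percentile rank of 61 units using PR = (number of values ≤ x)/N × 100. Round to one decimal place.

66.7

N = 12.
Strictly below 61: 6. Equal to 61: 2.
PR = 8/12 × 100 = 66.7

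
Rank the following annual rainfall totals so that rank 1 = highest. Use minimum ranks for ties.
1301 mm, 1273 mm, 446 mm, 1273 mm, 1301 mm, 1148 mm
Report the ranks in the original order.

1, 3, 6, 3, 1, 5

Sorted (descending): 1301, 1301, 1273, 1273, 1148, 446
The 2 values of 1301 occupy positions 1–2 → each gets rank 1.
The 2 values of 1273 occupy positions 3–4 → each gets rank 3.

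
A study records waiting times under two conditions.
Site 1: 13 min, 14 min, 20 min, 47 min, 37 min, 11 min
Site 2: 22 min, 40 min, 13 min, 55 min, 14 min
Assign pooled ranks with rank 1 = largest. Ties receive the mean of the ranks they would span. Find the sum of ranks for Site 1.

40

Sorted (descending): 55, 47, 40, 37, 22, 20, 14, 14, 13, 13, 11
The 2 values of 14 occupy positions 7–8 → average rank (7+8)/2 = 7.5.
The 2 values of 13 occupy positions 9–10 → average rank (9+10)/2 = 9.5.
Site 1 values → pooled ranks: 13→9.5, 14→7.5, 20→6, 47→2, 37→4, 11→11
Rank sum = 9.5 + 7.5 + 6 + 2 + 4 + 11 = 40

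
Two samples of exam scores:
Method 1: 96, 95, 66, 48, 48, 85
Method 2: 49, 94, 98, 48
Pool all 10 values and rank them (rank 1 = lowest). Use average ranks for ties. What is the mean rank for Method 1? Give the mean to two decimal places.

5.33

Sorted (ascending): 48, 48, 48, 49, 66, 85, 94, 95, 96, 98
The 3 values of 48 occupy positions 1–3 → average rank 2.
Method 1 values → pooled ranks: 96→9, 95→8, 66→5, 48→2, 48→2, 85→6
Mean rank = (9 + 8 + 5 + 2 + 2 + 6) / 6 = 5.33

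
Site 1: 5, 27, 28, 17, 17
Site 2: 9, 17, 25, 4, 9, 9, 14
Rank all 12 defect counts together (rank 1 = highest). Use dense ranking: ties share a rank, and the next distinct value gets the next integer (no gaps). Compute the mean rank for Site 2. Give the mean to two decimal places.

5.43

Sorted (descending): 28, 27, 25, 17, 17, 17, 14, 9, 9, 9, 5, 4
The 3 values of 17 share dense rank 4.
The 3 values of 9 share dense rank 6.
Remaining distinct values take the next consecutive integers.
Site 2 values → pooled ranks: 9→6, 17→4, 25→3, 4→8, 9→6, 9→6, 14→5
Mean rank = (6 + 4 + 3 + 8 + 6 + 6 + 5) / 7 = 5.43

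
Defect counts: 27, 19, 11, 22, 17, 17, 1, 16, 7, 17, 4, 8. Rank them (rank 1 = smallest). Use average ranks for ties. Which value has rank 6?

Sorted (ascending): 1, 4, 7, 8, 11, 16, 17, 17, 17, 19, 22, 27
The 3 values of 17 occupy positions 7–9 → average rank 8.
Rank 6 → value 16.

16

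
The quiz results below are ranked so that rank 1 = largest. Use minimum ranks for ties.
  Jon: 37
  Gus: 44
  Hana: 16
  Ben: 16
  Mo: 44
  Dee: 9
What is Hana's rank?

Sorted (descending): 44, 44, 37, 16, 16, 9
The 2 values of 44 occupy positions 1–2 → each gets rank 1.
The 2 values of 16 occupy positions 4–5 → each gets rank 4.
Hana has value 16 → rank 4.

4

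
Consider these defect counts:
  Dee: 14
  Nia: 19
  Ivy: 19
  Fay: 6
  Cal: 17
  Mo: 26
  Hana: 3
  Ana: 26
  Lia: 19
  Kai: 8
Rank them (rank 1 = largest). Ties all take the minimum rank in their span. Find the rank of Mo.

1

Sorted (descending): 26, 26, 19, 19, 19, 17, 14, 8, 6, 3
The 2 values of 26 occupy positions 1–2 → each gets rank 1.
The 3 values of 19 occupy positions 3–5 → each gets rank 3.
Mo has value 26 → rank 1.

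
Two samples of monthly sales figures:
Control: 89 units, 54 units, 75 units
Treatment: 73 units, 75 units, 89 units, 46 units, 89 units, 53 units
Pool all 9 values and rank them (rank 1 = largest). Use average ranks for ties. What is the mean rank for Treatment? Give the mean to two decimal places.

5.25

Sorted (descending): 89, 89, 89, 75, 75, 73, 54, 53, 46
The 3 values of 89 occupy positions 1–3 → average rank 2.
The 2 values of 75 occupy positions 4–5 → average rank (4+5)/2 = 4.5.
Treatment values → pooled ranks: 73→6, 75→4.5, 89→2, 46→9, 89→2, 53→8
Mean rank = (6 + 4.5 + 2 + 9 + 2 + 8) / 6 = 5.25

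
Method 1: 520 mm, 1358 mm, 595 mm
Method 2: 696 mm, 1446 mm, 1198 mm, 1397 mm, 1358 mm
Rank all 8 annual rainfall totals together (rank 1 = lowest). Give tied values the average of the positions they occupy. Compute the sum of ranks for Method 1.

Sorted (ascending): 520, 595, 696, 1198, 1358, 1358, 1397, 1446
The 2 values of 1358 occupy positions 5–6 → average rank (5+6)/2 = 5.5.
Method 1 values → pooled ranks: 520→1, 1358→5.5, 595→2
Rank sum = 1 + 5.5 + 2 = 8.5

8.5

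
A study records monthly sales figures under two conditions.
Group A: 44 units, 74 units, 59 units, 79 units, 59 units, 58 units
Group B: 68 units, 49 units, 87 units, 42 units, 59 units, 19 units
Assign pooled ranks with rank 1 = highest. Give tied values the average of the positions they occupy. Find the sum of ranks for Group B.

43

Sorted (descending): 87, 79, 74, 68, 59, 59, 59, 58, 49, 44, 42, 19
The 3 values of 59 occupy positions 5–7 → average rank 6.
Group B values → pooled ranks: 68→4, 49→9, 87→1, 42→11, 59→6, 19→12
Rank sum = 4 + 9 + 1 + 11 + 6 + 12 = 43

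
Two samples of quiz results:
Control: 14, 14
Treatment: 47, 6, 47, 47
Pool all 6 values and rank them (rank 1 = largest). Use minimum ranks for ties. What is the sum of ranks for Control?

Sorted (descending): 47, 47, 47, 14, 14, 6
The 3 values of 47 occupy positions 1–3 → each gets rank 1.
The 2 values of 14 occupy positions 4–5 → each gets rank 4.
Control values → pooled ranks: 14→4, 14→4
Rank sum = 4 + 4 = 8

8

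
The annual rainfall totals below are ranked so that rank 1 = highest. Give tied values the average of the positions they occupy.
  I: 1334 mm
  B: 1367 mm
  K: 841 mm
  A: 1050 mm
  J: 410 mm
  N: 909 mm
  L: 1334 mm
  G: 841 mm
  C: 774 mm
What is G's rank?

Sorted (descending): 1367, 1334, 1334, 1050, 909, 841, 841, 774, 410
The 2 values of 1334 occupy positions 2–3 → average rank (2+3)/2 = 2.5.
The 2 values of 841 occupy positions 6–7 → average rank (6+7)/2 = 6.5.
G has value 841 mm → rank 6.5.

6.5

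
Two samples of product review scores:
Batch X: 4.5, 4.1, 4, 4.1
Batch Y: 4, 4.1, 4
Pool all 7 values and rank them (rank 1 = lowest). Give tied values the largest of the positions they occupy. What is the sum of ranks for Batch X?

Sorted (ascending): 4, 4, 4, 4.1, 4.1, 4.1, 4.5
The 3 values of 4 occupy positions 1–3 → each gets rank 3.
The 3 values of 4.1 occupy positions 4–6 → each gets rank 6.
Batch X values → pooled ranks: 4.5→7, 4.1→6, 4→3, 4.1→6
Rank sum = 7 + 6 + 3 + 6 = 22

22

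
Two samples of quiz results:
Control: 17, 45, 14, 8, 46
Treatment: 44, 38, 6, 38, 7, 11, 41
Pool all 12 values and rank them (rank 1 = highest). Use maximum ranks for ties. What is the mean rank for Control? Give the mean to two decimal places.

5.60

Sorted (descending): 46, 45, 44, 41, 38, 38, 17, 14, 11, 8, 7, 6
The 2 values of 38 occupy positions 5–6 → each gets rank 6.
Control values → pooled ranks: 17→7, 45→2, 14→8, 8→10, 46→1
Mean rank = (7 + 2 + 8 + 10 + 1) / 5 = 5.60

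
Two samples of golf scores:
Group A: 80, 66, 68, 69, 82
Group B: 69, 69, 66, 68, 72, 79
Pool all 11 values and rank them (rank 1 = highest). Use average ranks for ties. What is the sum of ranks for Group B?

Sorted (descending): 82, 80, 79, 72, 69, 69, 69, 68, 68, 66, 66
The 3 values of 69 occupy positions 5–7 → average rank 6.
The 2 values of 68 occupy positions 8–9 → average rank (8+9)/2 = 8.5.
The 2 values of 66 occupy positions 10–11 → average rank (10+11)/2 = 10.5.
Group B values → pooled ranks: 69→6, 69→6, 66→10.5, 68→8.5, 72→4, 79→3
Rank sum = 6 + 6 + 10.5 + 8.5 + 4 + 3 = 38

38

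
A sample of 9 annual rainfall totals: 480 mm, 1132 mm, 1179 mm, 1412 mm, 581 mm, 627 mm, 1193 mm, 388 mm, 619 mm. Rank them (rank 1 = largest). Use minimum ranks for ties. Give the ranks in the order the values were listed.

8, 4, 3, 1, 7, 5, 2, 9, 6

Sorted (descending): 1412, 1193, 1179, 1132, 627, 619, 581, 480, 388
No ties — each value takes its position as its rank.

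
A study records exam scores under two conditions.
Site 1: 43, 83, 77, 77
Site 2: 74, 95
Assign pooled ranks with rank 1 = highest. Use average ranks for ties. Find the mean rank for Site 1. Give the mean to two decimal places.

Sorted (descending): 95, 83, 77, 77, 74, 43
The 2 values of 77 occupy positions 3–4 → average rank (3+4)/2 = 3.5.
Site 1 values → pooled ranks: 43→6, 83→2, 77→3.5, 77→3.5
Mean rank = (6 + 2 + 3.5 + 3.5) / 4 = 3.75

3.75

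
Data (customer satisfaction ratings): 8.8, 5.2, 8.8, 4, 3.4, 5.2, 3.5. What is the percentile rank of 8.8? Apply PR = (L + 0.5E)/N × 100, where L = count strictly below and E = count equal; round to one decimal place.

85.7

N = 7.
Strictly below 8.8: 5. Equal to 8.8: 2.
PR = (5 + 0.5·2)/7 × 100 = 85.7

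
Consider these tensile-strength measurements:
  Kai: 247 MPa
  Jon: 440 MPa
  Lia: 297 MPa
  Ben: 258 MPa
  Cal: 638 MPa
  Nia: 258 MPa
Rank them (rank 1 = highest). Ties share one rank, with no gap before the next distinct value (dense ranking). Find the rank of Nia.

Sorted (descending): 638, 440, 297, 258, 258, 247
The 2 values of 258 share dense rank 4.
Remaining distinct values take the next consecutive integers.
Nia has value 258 MPa → rank 4.

4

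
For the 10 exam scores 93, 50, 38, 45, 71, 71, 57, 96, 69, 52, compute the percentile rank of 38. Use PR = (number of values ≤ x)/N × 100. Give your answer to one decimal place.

N = 10.
Strictly below 38: 0. Equal to 38: 1.
PR = 1/10 × 100 = 10.0

10.0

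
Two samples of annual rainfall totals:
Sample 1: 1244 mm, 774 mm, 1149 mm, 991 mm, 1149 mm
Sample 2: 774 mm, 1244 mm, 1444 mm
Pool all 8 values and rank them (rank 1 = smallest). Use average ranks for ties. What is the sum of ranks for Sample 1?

Sorted (ascending): 774, 774, 991, 1149, 1149, 1244, 1244, 1444
The 2 values of 774 occupy positions 1–2 → average rank (1+2)/2 = 1.5.
The 2 values of 1149 occupy positions 4–5 → average rank (4+5)/2 = 4.5.
The 2 values of 1244 occupy positions 6–7 → average rank (6+7)/2 = 6.5.
Sample 1 values → pooled ranks: 1244→6.5, 774→1.5, 1149→4.5, 991→3, 1149→4.5
Rank sum = 6.5 + 1.5 + 4.5 + 3 + 4.5 = 20

20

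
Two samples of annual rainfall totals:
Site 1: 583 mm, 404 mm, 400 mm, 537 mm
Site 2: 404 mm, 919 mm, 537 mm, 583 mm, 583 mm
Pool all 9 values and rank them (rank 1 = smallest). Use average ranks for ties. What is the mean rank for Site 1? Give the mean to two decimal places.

Sorted (ascending): 400, 404, 404, 537, 537, 583, 583, 583, 919
The 2 values of 404 occupy positions 2–3 → average rank (2+3)/2 = 2.5.
The 2 values of 537 occupy positions 4–5 → average rank (4+5)/2 = 4.5.
The 3 values of 583 occupy positions 6–8 → average rank 7.
Site 1 values → pooled ranks: 583→7, 404→2.5, 400→1, 537→4.5
Mean rank = (7 + 2.5 + 1 + 4.5) / 4 = 3.75

3.75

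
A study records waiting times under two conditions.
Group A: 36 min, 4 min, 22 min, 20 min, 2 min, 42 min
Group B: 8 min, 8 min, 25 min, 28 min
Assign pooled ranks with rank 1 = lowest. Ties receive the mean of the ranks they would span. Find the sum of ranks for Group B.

22

Sorted (ascending): 2, 4, 8, 8, 20, 22, 25, 28, 36, 42
The 2 values of 8 occupy positions 3–4 → average rank (3+4)/2 = 3.5.
Group B values → pooled ranks: 8→3.5, 8→3.5, 25→7, 28→8
Rank sum = 3.5 + 3.5 + 7 + 8 = 22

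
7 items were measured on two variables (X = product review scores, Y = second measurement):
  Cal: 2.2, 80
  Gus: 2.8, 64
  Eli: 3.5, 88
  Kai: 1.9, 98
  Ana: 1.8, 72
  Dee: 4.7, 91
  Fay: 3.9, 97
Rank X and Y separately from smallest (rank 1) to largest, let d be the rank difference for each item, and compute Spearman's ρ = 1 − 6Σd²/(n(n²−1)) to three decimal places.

Ranks of variable 1: 3, 4, 5, 2, 1, 7, 6
Ranks of variable 2: 3, 1, 4, 7, 2, 5, 6
d = r₁ − r₂: 0, 3, 1, -5, -1, 2, 0
d²: 0, 9, 1, 25, 1, 4, 0; Σd² = 40
ρ = 1 − 6·40/(7·48) = 1 − 240/336 = 0.286

0.286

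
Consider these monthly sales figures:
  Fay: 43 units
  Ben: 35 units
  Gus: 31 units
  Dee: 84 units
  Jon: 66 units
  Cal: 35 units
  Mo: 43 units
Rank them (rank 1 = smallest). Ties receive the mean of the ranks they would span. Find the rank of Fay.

Sorted (ascending): 31, 35, 35, 43, 43, 66, 84
The 2 values of 35 occupy positions 2–3 → average rank (2+3)/2 = 2.5.
The 2 values of 43 occupy positions 4–5 → average rank (4+5)/2 = 4.5.
Fay has value 43 units → rank 4.5.

4.5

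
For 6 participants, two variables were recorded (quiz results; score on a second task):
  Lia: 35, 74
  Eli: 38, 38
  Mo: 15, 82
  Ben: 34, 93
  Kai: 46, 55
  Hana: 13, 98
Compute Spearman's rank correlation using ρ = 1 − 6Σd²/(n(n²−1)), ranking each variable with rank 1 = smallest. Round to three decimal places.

Ranks of variable 1: 4, 5, 2, 3, 6, 1
Ranks of variable 2: 3, 1, 4, 5, 2, 6
d = r₁ − r₂: 1, 4, -2, -2, 4, -5
d²: 1, 16, 4, 4, 16, 25; Σd² = 66
ρ = 1 − 6·66/(6·35) = 1 − 396/210 = -0.886

-0.886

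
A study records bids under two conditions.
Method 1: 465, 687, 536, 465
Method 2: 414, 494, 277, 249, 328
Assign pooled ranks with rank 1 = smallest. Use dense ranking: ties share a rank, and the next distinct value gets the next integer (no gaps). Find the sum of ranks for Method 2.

16

Sorted (ascending): 249, 277, 328, 414, 465, 465, 494, 536, 687
The 2 values of 465 share dense rank 5.
Remaining distinct values take the next consecutive integers.
Method 2 values → pooled ranks: 414→4, 494→6, 277→2, 249→1, 328→3
Rank sum = 4 + 6 + 2 + 1 + 3 = 16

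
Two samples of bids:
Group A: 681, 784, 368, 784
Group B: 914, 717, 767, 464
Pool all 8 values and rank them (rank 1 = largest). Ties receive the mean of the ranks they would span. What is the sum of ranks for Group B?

17

Sorted (descending): 914, 784, 784, 767, 717, 681, 464, 368
The 2 values of 784 occupy positions 2–3 → average rank (2+3)/2 = 2.5.
Group B values → pooled ranks: 914→1, 717→5, 767→4, 464→7
Rank sum = 1 + 5 + 4 + 7 = 17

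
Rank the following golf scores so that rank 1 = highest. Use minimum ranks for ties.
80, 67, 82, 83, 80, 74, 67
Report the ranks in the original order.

Sorted (descending): 83, 82, 80, 80, 74, 67, 67
The 2 values of 80 occupy positions 3–4 → each gets rank 3.
The 2 values of 67 occupy positions 6–7 → each gets rank 6.

3, 6, 2, 1, 3, 5, 6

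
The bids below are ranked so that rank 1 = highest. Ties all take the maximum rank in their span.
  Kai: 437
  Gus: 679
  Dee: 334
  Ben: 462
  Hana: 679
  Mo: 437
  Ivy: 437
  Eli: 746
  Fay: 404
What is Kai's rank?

7

Sorted (descending): 746, 679, 679, 462, 437, 437, 437, 404, 334
The 2 values of 679 occupy positions 2–3 → each gets rank 3.
The 3 values of 437 occupy positions 5–7 → each gets rank 7.
Kai has value 437 → rank 7.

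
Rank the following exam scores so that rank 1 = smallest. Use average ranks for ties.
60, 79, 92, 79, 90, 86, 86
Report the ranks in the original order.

Sorted (ascending): 60, 79, 79, 86, 86, 90, 92
The 2 values of 79 occupy positions 2–3 → average rank (2+3)/2 = 2.5.
The 2 values of 86 occupy positions 4–5 → average rank (4+5)/2 = 4.5.

1, 2.5, 7, 2.5, 6, 4.5, 4.5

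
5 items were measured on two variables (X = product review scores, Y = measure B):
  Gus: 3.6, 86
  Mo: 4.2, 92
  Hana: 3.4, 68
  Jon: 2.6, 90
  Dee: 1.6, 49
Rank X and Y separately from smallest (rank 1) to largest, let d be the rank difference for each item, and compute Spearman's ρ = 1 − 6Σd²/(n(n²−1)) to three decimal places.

0.700

Ranks of variable 1: 4, 5, 3, 2, 1
Ranks of variable 2: 3, 5, 2, 4, 1
d = r₁ − r₂: 1, 0, 1, -2, 0
d²: 1, 0, 1, 4, 0; Σd² = 6
ρ = 1 − 6·6/(5·24) = 1 − 36/120 = 0.700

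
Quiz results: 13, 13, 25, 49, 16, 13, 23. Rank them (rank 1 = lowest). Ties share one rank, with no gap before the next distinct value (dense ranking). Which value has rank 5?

49

Sorted (ascending): 13, 13, 13, 16, 23, 25, 49
The 3 values of 13 share dense rank 1.
Remaining distinct values take the next consecutive integers.
Rank 5 → value 49.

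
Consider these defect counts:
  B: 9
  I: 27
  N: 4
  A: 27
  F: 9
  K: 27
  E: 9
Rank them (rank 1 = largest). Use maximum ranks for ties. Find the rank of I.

3

Sorted (descending): 27, 27, 27, 9, 9, 9, 4
The 3 values of 27 occupy positions 1–3 → each gets rank 3.
The 3 values of 9 occupy positions 4–6 → each gets rank 6.
I has value 27 → rank 3.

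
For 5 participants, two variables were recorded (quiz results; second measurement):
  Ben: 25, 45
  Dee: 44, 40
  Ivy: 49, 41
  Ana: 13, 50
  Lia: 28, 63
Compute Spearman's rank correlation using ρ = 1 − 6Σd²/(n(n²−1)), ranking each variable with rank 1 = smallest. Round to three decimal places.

Ranks of variable 1: 2, 4, 5, 1, 3
Ranks of variable 2: 3, 1, 2, 4, 5
d = r₁ − r₂: -1, 3, 3, -3, -2
d²: 1, 9, 9, 9, 4; Σd² = 32
ρ = 1 − 6·32/(5·24) = 1 − 192/120 = -0.600

-0.600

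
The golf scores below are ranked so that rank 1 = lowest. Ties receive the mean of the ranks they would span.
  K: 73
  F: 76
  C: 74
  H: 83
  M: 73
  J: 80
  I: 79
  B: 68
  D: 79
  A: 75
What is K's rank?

2.5

Sorted (ascending): 68, 73, 73, 74, 75, 76, 79, 79, 80, 83
The 2 values of 73 occupy positions 2–3 → average rank (2+3)/2 = 2.5.
The 2 values of 79 occupy positions 7–8 → average rank (7+8)/2 = 7.5.
K has value 73 → rank 2.5.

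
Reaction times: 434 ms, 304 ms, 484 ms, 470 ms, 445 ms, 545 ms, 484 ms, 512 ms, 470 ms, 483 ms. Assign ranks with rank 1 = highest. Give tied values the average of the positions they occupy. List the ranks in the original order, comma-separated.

Sorted (descending): 545, 512, 484, 484, 483, 470, 470, 445, 434, 304
The 2 values of 484 occupy positions 3–4 → average rank (3+4)/2 = 3.5.
The 2 values of 470 occupy positions 6–7 → average rank (6+7)/2 = 6.5.

9, 10, 3.5, 6.5, 8, 1, 3.5, 2, 6.5, 5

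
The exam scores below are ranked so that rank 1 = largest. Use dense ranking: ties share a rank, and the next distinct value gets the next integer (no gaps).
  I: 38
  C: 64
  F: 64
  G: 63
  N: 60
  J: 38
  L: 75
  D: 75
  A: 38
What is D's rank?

1

Sorted (descending): 75, 75, 64, 64, 63, 60, 38, 38, 38
The 2 values of 75 share dense rank 1.
The 2 values of 64 share dense rank 2.
The 3 values of 38 share dense rank 5.
Remaining distinct values take the next consecutive integers.
D has value 75 → rank 1.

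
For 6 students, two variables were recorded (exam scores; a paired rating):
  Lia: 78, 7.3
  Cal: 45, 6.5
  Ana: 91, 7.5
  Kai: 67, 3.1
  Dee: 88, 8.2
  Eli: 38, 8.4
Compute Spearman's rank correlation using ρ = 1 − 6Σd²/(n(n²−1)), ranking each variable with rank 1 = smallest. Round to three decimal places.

0.029

Ranks of variable 1: 4, 2, 6, 3, 5, 1
Ranks of variable 2: 3, 2, 4, 1, 5, 6
d = r₁ − r₂: 1, 0, 2, 2, 0, -5
d²: 1, 0, 4, 4, 0, 25; Σd² = 34
ρ = 1 − 6·34/(6·35) = 1 − 204/210 = 0.029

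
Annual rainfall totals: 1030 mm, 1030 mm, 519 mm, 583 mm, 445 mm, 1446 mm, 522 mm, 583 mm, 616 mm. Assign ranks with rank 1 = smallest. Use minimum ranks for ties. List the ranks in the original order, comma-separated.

7, 7, 2, 4, 1, 9, 3, 4, 6

Sorted (ascending): 445, 519, 522, 583, 583, 616, 1030, 1030, 1446
The 2 values of 583 occupy positions 4–5 → each gets rank 4.
The 2 values of 1030 occupy positions 7–8 → each gets rank 7.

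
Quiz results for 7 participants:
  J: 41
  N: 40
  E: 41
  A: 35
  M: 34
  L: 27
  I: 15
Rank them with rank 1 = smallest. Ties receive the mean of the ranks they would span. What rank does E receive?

Sorted (ascending): 15, 27, 34, 35, 40, 41, 41
The 2 values of 41 occupy positions 6–7 → average rank (6+7)/2 = 6.5.
E has value 41 → rank 6.5.

6.5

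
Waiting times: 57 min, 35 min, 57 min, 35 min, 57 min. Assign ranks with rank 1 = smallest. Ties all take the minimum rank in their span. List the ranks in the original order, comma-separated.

3, 1, 3, 1, 3

Sorted (ascending): 35, 35, 57, 57, 57
The 2 values of 35 occupy positions 1–2 → each gets rank 1.
The 3 values of 57 occupy positions 3–5 → each gets rank 3.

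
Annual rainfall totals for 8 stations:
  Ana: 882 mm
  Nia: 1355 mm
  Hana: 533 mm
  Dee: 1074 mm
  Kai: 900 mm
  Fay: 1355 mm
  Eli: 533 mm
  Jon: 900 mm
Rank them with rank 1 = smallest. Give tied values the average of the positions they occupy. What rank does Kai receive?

Sorted (ascending): 533, 533, 882, 900, 900, 1074, 1355, 1355
The 2 values of 533 occupy positions 1–2 → average rank (1+2)/2 = 1.5.
The 2 values of 900 occupy positions 4–5 → average rank (4+5)/2 = 4.5.
The 2 values of 1355 occupy positions 7–8 → average rank (7+8)/2 = 7.5.
Kai has value 900 mm → rank 4.5.

4.5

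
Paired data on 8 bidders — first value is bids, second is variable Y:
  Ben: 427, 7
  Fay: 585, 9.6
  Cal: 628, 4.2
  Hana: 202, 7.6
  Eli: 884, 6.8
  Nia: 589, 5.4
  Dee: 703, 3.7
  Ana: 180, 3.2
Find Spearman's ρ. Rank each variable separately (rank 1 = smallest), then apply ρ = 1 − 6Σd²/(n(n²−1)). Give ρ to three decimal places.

Ranks of variable 1: 3, 4, 6, 2, 8, 5, 7, 1
Ranks of variable 2: 6, 8, 3, 7, 5, 4, 2, 1
d = r₁ − r₂: -3, -4, 3, -5, 3, 1, 5, 0
d²: 9, 16, 9, 25, 9, 1, 25, 0; Σd² = 94
ρ = 1 − 6·94/(8·63) = 1 − 564/504 = -0.119

-0.119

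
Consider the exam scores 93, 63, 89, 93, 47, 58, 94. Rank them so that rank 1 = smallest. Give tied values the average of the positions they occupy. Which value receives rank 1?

47

Sorted (ascending): 47, 58, 63, 89, 93, 93, 94
The 2 values of 93 occupy positions 5–6 → average rank (5+6)/2 = 5.5.
Rank 1 → value 47.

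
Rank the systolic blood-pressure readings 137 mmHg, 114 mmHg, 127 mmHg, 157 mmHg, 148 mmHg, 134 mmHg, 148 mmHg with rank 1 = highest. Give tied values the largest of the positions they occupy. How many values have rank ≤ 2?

Sorted (descending): 157, 148, 148, 137, 134, 127, 114
The 2 values of 148 occupy positions 2–3 → each gets rank 3.
Ranks ≤ 2: {1} → 1 value.

1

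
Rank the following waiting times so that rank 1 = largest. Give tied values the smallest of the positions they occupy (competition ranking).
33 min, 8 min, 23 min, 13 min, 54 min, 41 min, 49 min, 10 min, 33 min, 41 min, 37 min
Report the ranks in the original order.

Sorted (descending): 54, 49, 41, 41, 37, 33, 33, 23, 13, 10, 8
The 2 values of 41 occupy positions 3–4 → each gets rank 3.
The 2 values of 33 occupy positions 6–7 → each gets rank 6.

6, 11, 8, 9, 1, 3, 2, 10, 6, 3, 5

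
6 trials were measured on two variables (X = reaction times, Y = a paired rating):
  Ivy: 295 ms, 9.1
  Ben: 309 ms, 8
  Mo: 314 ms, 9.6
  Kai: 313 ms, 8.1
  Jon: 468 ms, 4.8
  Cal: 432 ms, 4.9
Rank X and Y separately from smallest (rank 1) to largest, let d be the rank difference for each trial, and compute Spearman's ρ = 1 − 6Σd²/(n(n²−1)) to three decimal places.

-0.600

Ranks of variable 1: 1, 2, 4, 3, 6, 5
Ranks of variable 2: 5, 3, 6, 4, 1, 2
d = r₁ − r₂: -4, -1, -2, -1, 5, 3
d²: 16, 1, 4, 1, 25, 9; Σd² = 56
ρ = 1 − 6·56/(6·35) = 1 − 336/210 = -0.600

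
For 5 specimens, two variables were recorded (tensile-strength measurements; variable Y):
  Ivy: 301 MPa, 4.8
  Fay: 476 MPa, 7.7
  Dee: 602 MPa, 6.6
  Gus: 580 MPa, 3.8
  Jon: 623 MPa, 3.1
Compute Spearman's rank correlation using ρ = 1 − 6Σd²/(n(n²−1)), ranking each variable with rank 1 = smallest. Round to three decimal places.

-0.500

Ranks of variable 1: 1, 2, 4, 3, 5
Ranks of variable 2: 3, 5, 4, 2, 1
d = r₁ − r₂: -2, -3, 0, 1, 4
d²: 4, 9, 0, 1, 16; Σd² = 30
ρ = 1 − 6·30/(5·24) = 1 − 180/120 = -0.500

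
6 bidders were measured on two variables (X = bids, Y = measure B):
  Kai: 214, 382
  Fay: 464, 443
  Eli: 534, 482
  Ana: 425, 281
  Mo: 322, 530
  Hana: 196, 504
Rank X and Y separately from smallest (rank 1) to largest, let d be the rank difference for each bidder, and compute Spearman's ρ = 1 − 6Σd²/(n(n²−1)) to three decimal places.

-0.200

Ranks of variable 1: 2, 5, 6, 4, 3, 1
Ranks of variable 2: 2, 3, 4, 1, 6, 5
d = r₁ − r₂: 0, 2, 2, 3, -3, -4
d²: 0, 4, 4, 9, 9, 16; Σd² = 42
ρ = 1 − 6·42/(6·35) = 1 − 252/210 = -0.200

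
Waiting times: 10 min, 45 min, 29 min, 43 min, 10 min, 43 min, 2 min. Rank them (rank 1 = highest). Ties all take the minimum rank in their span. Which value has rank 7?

2

Sorted (descending): 45, 43, 43, 29, 10, 10, 2
The 2 values of 43 occupy positions 2–3 → each gets rank 2.
The 2 values of 10 occupy positions 5–6 → each gets rank 5.
Rank 7 → value 2.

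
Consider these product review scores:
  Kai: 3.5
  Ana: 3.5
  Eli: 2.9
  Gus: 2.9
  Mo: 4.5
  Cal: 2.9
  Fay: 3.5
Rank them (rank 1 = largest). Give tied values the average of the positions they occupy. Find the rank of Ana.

Sorted (descending): 4.5, 3.5, 3.5, 3.5, 2.9, 2.9, 2.9
The 3 values of 3.5 occupy positions 2–4 → average rank 3.
The 3 values of 2.9 occupy positions 5–7 → average rank 6.
Ana has value 3.5 → rank 3.

3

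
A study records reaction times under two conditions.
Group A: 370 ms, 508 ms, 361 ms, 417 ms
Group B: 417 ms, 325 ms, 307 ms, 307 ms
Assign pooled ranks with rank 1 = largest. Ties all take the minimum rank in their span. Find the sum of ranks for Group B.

22

Sorted (descending): 508, 417, 417, 370, 361, 325, 307, 307
The 2 values of 417 occupy positions 2–3 → each gets rank 2.
The 2 values of 307 occupy positions 7–8 → each gets rank 7.
Group B values → pooled ranks: 417→2, 325→6, 307→7, 307→7
Rank sum = 2 + 6 + 7 + 7 = 22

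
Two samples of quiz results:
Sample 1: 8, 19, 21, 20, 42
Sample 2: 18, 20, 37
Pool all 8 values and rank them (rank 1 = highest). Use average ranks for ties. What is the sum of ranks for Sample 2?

13.5

Sorted (descending): 42, 37, 21, 20, 20, 19, 18, 8
The 2 values of 20 occupy positions 4–5 → average rank (4+5)/2 = 4.5.
Sample 2 values → pooled ranks: 18→7, 20→4.5, 37→2
Rank sum = 7 + 4.5 + 2 = 13.5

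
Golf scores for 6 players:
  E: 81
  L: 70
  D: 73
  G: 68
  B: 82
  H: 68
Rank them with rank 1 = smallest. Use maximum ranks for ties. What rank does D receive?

4

Sorted (ascending): 68, 68, 70, 73, 81, 82
The 2 values of 68 occupy positions 1–2 → each gets rank 2.
D has value 73 → rank 4.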